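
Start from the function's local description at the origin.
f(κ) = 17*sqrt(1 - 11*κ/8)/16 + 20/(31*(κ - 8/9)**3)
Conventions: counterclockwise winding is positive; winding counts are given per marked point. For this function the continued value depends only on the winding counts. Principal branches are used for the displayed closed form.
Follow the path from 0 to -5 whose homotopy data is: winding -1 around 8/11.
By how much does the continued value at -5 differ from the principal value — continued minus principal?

Continued minus principal equals -(51/32)*sqrt(14).

The rational part is single-valued and drops out of the difference; each branch term changes only by its own monodromy.
(17/16)*sqrt(1 - κ/(8/11)): winding -1 is odd, the square root flips sign, contributing -2*(17/16)*sqrt(1 - (-5)/(8/11)) = -2*(17/16)*sqrt(63/8) = -(51/32)*sqrt(14).
Summing the contributions at κ = -5 gives -(51/32)*sqrt(14).


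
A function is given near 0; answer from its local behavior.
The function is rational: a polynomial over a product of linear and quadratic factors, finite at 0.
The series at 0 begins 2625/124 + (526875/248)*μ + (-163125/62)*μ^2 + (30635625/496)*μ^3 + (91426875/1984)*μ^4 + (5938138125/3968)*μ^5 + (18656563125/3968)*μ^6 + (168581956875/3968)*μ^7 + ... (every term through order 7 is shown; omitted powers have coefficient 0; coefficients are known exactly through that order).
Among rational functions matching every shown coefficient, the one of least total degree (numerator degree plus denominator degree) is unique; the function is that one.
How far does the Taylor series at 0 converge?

The radius of convergence is 1/6.

No rational of total degree below 5 reproduces all 8 coefficients; solving the [1/4] Pade equations on them gives f(μ) = (-23*μ - 7/31)/((μ - 1/6)*(μ + 2/5)**3), whose expansion matches every shown term.
Denominator factor (μ + 2/5)^3: pole of order 3 at -2/5, modulus 2/5.
Denominator factor (μ - 1/6): pole of order 1 at 1/6, modulus 1/6.
The radius of convergence is the smallest modulus among the singular points: 1/6.


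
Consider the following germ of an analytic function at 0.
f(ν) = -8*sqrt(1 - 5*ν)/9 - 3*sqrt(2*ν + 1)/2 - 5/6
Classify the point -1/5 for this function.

The point is a regular point.

There is no denominator, hence no pole anywhere.
Branch term sqrt(1 - ν/(1/5)): argument at -1/5 is 2, nonzero, so -1/5 is not its branch point (a point on a principal cut is still regular for the continued germ).
Branch term sqrt(1 - ν/(-1/2)): argument at -1/5 is 3/5, nonzero, so -1/5 is not its branch point (a point on a principal cut is still regular for the continued germ).
So the germ continues analytically to -1/5.


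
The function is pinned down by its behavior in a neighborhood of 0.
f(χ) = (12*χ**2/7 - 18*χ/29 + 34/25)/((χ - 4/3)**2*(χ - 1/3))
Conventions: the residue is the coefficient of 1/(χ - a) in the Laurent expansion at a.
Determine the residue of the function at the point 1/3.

At the order-1 pole 1/3 set g(χ) = (χ - (1/3))*f(χ) = (12*χ**2/7 - 18*χ/29 + 34/25)/(χ - 4/3)**2.
Simple pole: residue = g(a) at a = 1/3, which is 20456/15225.

The residue is 20456/15225.


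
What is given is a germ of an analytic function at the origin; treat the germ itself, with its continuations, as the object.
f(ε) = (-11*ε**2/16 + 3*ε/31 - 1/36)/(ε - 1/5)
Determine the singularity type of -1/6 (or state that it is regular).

The point is a regular point.

Denominator factors: ε - 1/5 = -11/30 at ε = -1/6 — none vanishes.
So the germ continues analytically to -1/6.


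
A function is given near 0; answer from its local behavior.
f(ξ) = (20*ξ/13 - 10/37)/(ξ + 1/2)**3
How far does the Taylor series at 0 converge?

The radius of convergence is 1/2.

Denominator factor (ξ + 1/2)^3: pole of order 3 at -1/2, modulus 1/2.
The radius of convergence is the smallest modulus among the singular points: 1/2.


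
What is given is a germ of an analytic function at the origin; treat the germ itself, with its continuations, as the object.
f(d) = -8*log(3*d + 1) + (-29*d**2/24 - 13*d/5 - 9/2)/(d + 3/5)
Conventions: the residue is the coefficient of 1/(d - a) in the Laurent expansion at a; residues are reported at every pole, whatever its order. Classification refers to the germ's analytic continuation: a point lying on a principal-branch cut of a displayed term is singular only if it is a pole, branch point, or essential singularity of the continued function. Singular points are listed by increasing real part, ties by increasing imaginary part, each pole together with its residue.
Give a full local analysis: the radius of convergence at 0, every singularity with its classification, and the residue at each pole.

Denominator factor (d + 3/5): pole of order 1 at -3/5, modulus 3/5.
Branch term (-8)*log(1 - d/(-1/3)): its argument vanishes at d = -1/3, a logarithmic branch point, modulus 1/3.
The radius of convergence is the smallest modulus among the singular points: 1/3.
The branch term is analytic at -3/5 and contributes nothing to the residue; only the rational part matters.
At the order-1 pole -3/5 set g(d) = (d - (-3/5))*(rational part) = -29*d**2/24 - 13*d/5 - 9/2.
Simple pole: residue = g(a) at a = -3/5, which is -27/8.
List the singular points by increasing real part (a conjugate pair: the negative imaginary part first).

Radius of convergence at 0: 1/3.
At -3/5: a pole of order 1; residue -27/8.
At -1/3: a logarithmic branch point.


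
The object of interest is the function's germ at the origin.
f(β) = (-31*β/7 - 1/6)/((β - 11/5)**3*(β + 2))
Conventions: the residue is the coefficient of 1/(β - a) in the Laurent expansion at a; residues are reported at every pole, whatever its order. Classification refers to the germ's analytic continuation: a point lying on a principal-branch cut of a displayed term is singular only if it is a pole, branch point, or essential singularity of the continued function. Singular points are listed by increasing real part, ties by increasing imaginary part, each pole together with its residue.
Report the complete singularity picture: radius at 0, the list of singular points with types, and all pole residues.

Denominator factor (β - 11/5)^3: pole of order 3 at 11/5, modulus 11/5.
Denominator factor (β + 2): pole of order 1 at -2, modulus 2.
The radius of convergence is the smallest modulus among the singular points: 2.
At the order-1 pole -2 set g(β) = (β - (-2))*f(β) = (-31*β/7 - 1/6)/(β - 11/5)**3.
Simple pole: residue = g(a) at a = -2, which is -45625/388962.
At the order-3 pole 11/5 set g(β) = (β - (11/5))^3*f(β) = (-31*β/7 - 1/6)/(β + 2).
Order-3 pole: residue = g''(a)/2; g''(11/5) = 45625/194481, so the residue is 45625/388962.
List the singular points by increasing real part (a conjugate pair: the negative imaginary part first).

Radius of convergence at 0: 2.
At -2: a pole of order 1; residue -45625/388962.
At 11/5: a pole of order 3; residue 45625/388962.


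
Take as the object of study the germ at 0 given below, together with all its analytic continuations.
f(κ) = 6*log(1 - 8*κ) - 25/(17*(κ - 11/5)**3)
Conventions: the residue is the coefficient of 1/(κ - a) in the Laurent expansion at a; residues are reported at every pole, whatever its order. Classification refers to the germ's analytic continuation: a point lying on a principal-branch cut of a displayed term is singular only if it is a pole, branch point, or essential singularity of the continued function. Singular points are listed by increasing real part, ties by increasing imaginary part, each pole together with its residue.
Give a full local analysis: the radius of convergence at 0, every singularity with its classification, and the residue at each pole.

Denominator factor (κ - 11/5)^3: pole of order 3 at 11/5, modulus 11/5.
Branch term (6)*log(1 - κ/(1/8)): its argument vanishes at κ = 1/8, a logarithmic branch point, modulus 1/8.
The radius of convergence is the smallest modulus among the singular points: 1/8.
The branch term is analytic at 11/5 and contributes nothing to the residue; only the rational part matters.
At the order-3 pole 11/5 set g(κ) = (κ - (11/5))^3*(rational part) = -25/17.
Order-3 pole: residue = g''(a)/2; g''(11/5) = 0, so the residue is 0.
List the singular points by increasing real part (a conjugate pair: the negative imaginary part first).

Radius of convergence at 0: 1/8.
At 1/8: a logarithmic branch point.
At 11/5: a pole of order 3; residue 0.


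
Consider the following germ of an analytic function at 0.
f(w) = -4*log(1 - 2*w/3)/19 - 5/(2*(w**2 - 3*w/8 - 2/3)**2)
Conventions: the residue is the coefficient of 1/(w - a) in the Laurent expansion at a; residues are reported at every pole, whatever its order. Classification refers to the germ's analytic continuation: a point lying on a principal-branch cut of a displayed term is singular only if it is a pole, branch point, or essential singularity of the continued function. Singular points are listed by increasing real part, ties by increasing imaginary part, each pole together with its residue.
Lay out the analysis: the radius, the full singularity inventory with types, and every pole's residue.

Denominator factor (w**2 - 3*w/8 - 2/3)^2: discriminant 539/192, real irrational roots 3/16 + (7/48)*sqrt(33) and 3/16 - (7/48)*sqrt(33); poles of order 2, moduli 3/16 + (7/48)*sqrt(33) and -3/16 + (7/48)*sqrt(33).
Branch term (-4/19)*log(1 - w/(3/2)): its argument vanishes at w = 3/2, a logarithmic branch point, modulus 3/2.
The radius of convergence is the smallest modulus among the singular points: -3/16 + (7/48)*sqrt(33).
The branch term is analytic at 3/16 - (7/48)*sqrt(33) and contributes nothing to the residue; only the rational part matters.
The factor w**2 - 3*w/8 - 2/3 splits as (w - a)(w - a') with a = 3/16 - (7/48)*sqrt(33), a' = 3/16 + (7/48)*sqrt(33). At the order-2 pole a set g(w) = (w - a)^2*(rational part) = [-5/2] / (w - a')^2.
Order-2 pole: residue = g'(a); g'(3/16 - (7/48)*sqrt(33)) = -(7680/41503)*sqrt(33), so the residue is -(7680/41503)*sqrt(33).
The branch term is analytic at 3/16 + (7/48)*sqrt(33) and contributes nothing to the residue; only the rational part matters.
The factor w**2 - 3*w/8 - 2/3 splits as (w - a)(w - a') with a = 3/16 + (7/48)*sqrt(33), a' = 3/16 - (7/48)*sqrt(33). At the order-2 pole a set g(w) = (w - a)^2*(rational part) = [-5/2] / (w - a')^2.
Order-2 pole: residue = g'(a); g'(3/16 + (7/48)*sqrt(33)) = (7680/41503)*sqrt(33), so the residue is (7680/41503)*sqrt(33).
List the singular points by increasing real part (a conjugate pair: the negative imaginary part first).

Radius of convergence at 0: -3/16 + (7/48)*sqrt(33).
At 3/16 - (7/48)*sqrt(33): a pole of order 2; residue -(7680/41503)*sqrt(33).
At 3/16 + (7/48)*sqrt(33): a pole of order 2; residue (7680/41503)*sqrt(33).
At 3/2: a logarithmic branch point.


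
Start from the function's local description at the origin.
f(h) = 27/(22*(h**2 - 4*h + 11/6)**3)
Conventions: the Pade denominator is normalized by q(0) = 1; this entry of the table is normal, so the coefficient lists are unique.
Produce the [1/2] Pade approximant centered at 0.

Taylor coefficients needed (expand at 0): a_0 = 2916/14641, a_1 = 209952/161051, a_2 = 9500328/1771561, a_3 = 347680512/19487171.
Write the denominator as Q(h) = 1 + q1*h + q2*h^2. Requiring Q*f - P = O(h^4) with deg P <= 1 kills the coefficients of h^2..h^3 in Q*f:
  h^2: a_2 + q1*a_1 + q2*a_0 = 0, i.e. 9500328/1771561 + (209952/161051)*q1 + (2916/14641)*q2 = 0.
  h^3: a_3 + q1*a_2 + q2*a_1 = 0, i.e. 347680512/19487171 + (9500328/1771561)*q1 + (209952/161051)*q2 = 0.
Solving this linear system: q1 = -6408/1177, q2 = 112770/12947.
The numerator is Q*f truncated at degree 1: P0 = a_0 = 2916/14641; P1 = a_1 + q1*a_0 = 3779136/17232457.

The Pade approximant has numerator coefficients [2916/14641, 3779136/17232457]; denominator coefficients [1, -6408/1177, 112770/12947].


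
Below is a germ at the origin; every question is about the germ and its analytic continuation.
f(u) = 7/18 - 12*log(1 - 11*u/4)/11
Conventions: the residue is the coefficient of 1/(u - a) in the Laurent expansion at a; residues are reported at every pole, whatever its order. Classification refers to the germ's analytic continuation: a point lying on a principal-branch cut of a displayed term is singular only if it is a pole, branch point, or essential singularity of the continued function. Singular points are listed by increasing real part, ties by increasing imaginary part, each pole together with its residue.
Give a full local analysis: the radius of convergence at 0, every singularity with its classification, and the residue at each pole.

Branch term (-12/11)*log(1 - u/(4/11)): its argument vanishes at u = 4/11, a logarithmic branch point, modulus 4/11.
The radius of convergence is the smallest modulus among the singular points: 4/11.

Radius of convergence at 0: 4/11.
At 4/11: a logarithmic branch point.


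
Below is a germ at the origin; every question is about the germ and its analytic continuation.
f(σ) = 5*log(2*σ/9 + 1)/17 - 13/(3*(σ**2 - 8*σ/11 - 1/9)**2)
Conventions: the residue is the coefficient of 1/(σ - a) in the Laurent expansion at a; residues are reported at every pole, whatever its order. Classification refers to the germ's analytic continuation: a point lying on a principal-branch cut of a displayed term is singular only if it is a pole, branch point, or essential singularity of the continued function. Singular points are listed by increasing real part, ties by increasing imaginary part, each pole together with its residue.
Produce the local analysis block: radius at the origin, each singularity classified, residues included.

Radius of convergence at 0: -4/11 + (1/33)*sqrt(265).
At -9/2: a logarithmic branch point.
At 4/11 - (1/33)*sqrt(265): a pole of order 2; residue -(155727/280900)*sqrt(265).
At 4/11 + (1/33)*sqrt(265): a pole of order 2; residue (155727/280900)*sqrt(265).

Denominator factor (σ**2 - 8*σ/11 - 1/9)^2: discriminant 1060/1089, real irrational roots 4/11 + (1/33)*sqrt(265) and 4/11 - (1/33)*sqrt(265); poles of order 2, moduli 4/11 + (1/33)*sqrt(265) and -4/11 + (1/33)*sqrt(265).
Branch term (5/17)*log(1 - σ/(-9/2)): its argument vanishes at σ = -9/2, a logarithmic branch point, modulus 9/2.
The radius of convergence is the smallest modulus among the singular points: -4/11 + (1/33)*sqrt(265).
The branch term is analytic at 4/11 - (1/33)*sqrt(265) and contributes nothing to the residue; only the rational part matters.
The factor σ**2 - 8*σ/11 - 1/9 splits as (σ - a)(σ - a') with a = 4/11 - (1/33)*sqrt(265), a' = 4/11 + (1/33)*sqrt(265). At the order-2 pole a set g(σ) = (σ - a)^2*(rational part) = [-13/3] / (σ - a')^2.
Order-2 pole: residue = g'(a); g'(4/11 - (1/33)*sqrt(265)) = -(155727/280900)*sqrt(265), so the residue is -(155727/280900)*sqrt(265).
The branch term is analytic at 4/11 + (1/33)*sqrt(265) and contributes nothing to the residue; only the rational part matters.
The factor σ**2 - 8*σ/11 - 1/9 splits as (σ - a)(σ - a') with a = 4/11 + (1/33)*sqrt(265), a' = 4/11 - (1/33)*sqrt(265). At the order-2 pole a set g(σ) = (σ - a)^2*(rational part) = [-13/3] / (σ - a')^2.
Order-2 pole: residue = g'(a); g'(4/11 + (1/33)*sqrt(265)) = (155727/280900)*sqrt(265), so the residue is (155727/280900)*sqrt(265).
List the singular points by increasing real part (a conjugate pair: the negative imaginary part first).


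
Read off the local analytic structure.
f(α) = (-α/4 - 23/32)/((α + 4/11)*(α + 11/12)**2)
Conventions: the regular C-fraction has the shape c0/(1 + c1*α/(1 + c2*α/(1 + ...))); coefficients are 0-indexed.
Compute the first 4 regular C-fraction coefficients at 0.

Taylor coefficients (expand at 0): a_0 = -207/88, a_1 = 41751/3872, a_2 = -6178527/170368, a_3 = 817274727/7496192.
c0 = a_0 = -207/88. Peel one level at a time: if S = 1 + c*α/S' with S'(0) = 1, then c is the α-coefficient of S and S' = c*α/(S - 1).
S_1 = c0/f = 1 + (4639/1012)*α + (358172/64009)*α^2 + ...; c1 = 4639/1012.
S_2 = c1*α/(S_1 - 1) = 1 + (-1432688/1173667)*α + (3126665712/2603958841)*α^2 + ...; c2 = -1432688/1173667.
S_3 = c2*α/(S_2 - 1) = 1 + (4494581961/4569289747)*α + ...; c3 = 4494581961/4569289747.

The regular C-fraction coefficients are [-207/88, 4639/1012, -1432688/1173667, 4494581961/4569289747].


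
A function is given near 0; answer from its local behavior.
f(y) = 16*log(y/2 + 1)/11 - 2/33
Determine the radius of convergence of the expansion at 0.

The radius of convergence is 2.

Branch term (16/11)*log(1 - y/(-2)): its argument vanishes at y = -2, a logarithmic branch point, modulus 2.
The radius of convergence is the smallest modulus among the singular points: 2.


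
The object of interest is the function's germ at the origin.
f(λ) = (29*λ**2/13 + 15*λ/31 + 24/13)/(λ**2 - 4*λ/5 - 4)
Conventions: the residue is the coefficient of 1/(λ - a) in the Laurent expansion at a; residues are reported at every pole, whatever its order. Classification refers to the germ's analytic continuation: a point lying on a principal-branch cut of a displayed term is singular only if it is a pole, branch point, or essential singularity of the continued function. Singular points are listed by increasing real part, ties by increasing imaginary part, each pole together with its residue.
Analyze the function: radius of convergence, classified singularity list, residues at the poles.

Radius of convergence at 0: -2/5 + (2/5)*sqrt(26).
At 2/5 - (2/5)*sqrt(26): a pole of order 1; residue 4571/4030 - (58821/104780)*sqrt(26).
At 2/5 + (2/5)*sqrt(26): a pole of order 1; residue 4571/4030 + (58821/104780)*sqrt(26).

Denominator factor (λ**2 - 4*λ/5 - 4): discriminant 416/25, real irrational roots 2/5 + (2/5)*sqrt(26) and 2/5 - (2/5)*sqrt(26); poles of order 1, moduli 2/5 + (2/5)*sqrt(26) and -2/5 + (2/5)*sqrt(26).
The radius of convergence is the smallest modulus among the singular points: -2/5 + (2/5)*sqrt(26).
The factor λ**2 - 4*λ/5 - 4 splits as (λ - a)(λ - a') with a = 2/5 - (2/5)*sqrt(26), a' = 2/5 + (2/5)*sqrt(26). At the order-1 pole a set g(λ) = (λ - a)*f(λ) = [29*λ**2/13 + 15*λ/31 + 24/13] / (λ - a').
Simple pole: residue = g(a) at a = 2/5 - (2/5)*sqrt(26), which is 4571/4030 - (58821/104780)*sqrt(26).
The factor λ**2 - 4*λ/5 - 4 splits as (λ - a)(λ - a') with a = 2/5 + (2/5)*sqrt(26), a' = 2/5 - (2/5)*sqrt(26). At the order-1 pole a set g(λ) = (λ - a)*f(λ) = [29*λ**2/13 + 15*λ/31 + 24/13] / (λ - a').
Simple pole: residue = g(a) at a = 2/5 + (2/5)*sqrt(26), which is 4571/4030 + (58821/104780)*sqrt(26).
List the singular points by increasing real part (a conjugate pair: the negative imaginary part first).


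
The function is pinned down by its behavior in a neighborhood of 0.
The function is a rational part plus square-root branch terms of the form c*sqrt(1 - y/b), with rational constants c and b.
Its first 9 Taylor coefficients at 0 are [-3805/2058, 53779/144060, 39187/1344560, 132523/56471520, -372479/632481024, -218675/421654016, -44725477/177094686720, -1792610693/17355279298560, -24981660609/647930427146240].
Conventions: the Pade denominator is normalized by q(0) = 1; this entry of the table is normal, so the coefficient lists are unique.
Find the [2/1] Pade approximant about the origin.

Taylor coefficients needed (read off): a_0 = -3805/2058, a_1 = 53779/144060, a_2 = 39187/1344560, a_3 = 132523/56471520.
Write the denominator as Q(y) = 1 + q1*y. Requiring Q*f - P = O(y^4) with deg P <= 2 kills the coefficients of y^3..y^3 in Q*f:
  y^3: a_3 + q1*a_2 = 0, i.e. 132523/56471520 + (39187/1344560)*q1 = 0.
Solving this linear system: q1 = -132523/1645854.
The numerator is Q*f truncated at degree 2: P0 = a_0 = -3805/2058; P1 = a_1 + q1*a_0 = 4421781547/8467918830; P2 = a_2 + q1*a_1 = -433320113/474203454480.

The Pade approximant has numerator coefficients [-3805/2058, 4421781547/8467918830, -433320113/474203454480]; denominator coefficients [1, -132523/1645854].


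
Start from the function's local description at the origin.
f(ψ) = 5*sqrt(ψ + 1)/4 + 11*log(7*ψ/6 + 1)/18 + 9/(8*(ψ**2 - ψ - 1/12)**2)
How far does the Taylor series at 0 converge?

The radius of convergence is -1/2 + (1/3)*sqrt(3).

Denominator factor (ψ**2 - ψ - 1/12)^2: discriminant 4/3, real irrational roots 1/2 + (1/3)*sqrt(3) and 1/2 - (1/3)*sqrt(3); poles of order 2, moduli 1/2 + (1/3)*sqrt(3) and -1/2 + (1/3)*sqrt(3).
Branch term (5/4)*sqrt(1 - ψ/(-1)): its argument vanishes at ψ = -1, a square-root branch point, modulus 1.
Branch term (11/18)*log(1 - ψ/(-6/7)): its argument vanishes at ψ = -6/7, a logarithmic branch point, modulus 6/7.
The radius of convergence is the smallest modulus among the singular points: -1/2 + (1/3)*sqrt(3).


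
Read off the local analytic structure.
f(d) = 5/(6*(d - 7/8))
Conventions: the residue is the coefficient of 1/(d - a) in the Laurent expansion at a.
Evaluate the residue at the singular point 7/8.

At the order-1 pole 7/8 set g(d) = (d - (7/8))*f(d) = 5/6.
Simple pole: residue = g(a) at a = 7/8, which is 5/6.

The residue is 5/6.


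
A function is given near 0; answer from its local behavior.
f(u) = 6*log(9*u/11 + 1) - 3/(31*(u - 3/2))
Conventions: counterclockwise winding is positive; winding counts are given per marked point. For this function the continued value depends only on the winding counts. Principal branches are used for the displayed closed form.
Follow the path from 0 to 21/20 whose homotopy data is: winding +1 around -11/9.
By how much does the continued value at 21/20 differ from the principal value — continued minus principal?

The rational part is single-valued and drops out of the difference; each branch term changes only by its own monodromy.
(6)*log(1 - u/(-11/9)): each positive loop around -11/9 adds 2*pi*i to the log, so winding +1 contributes (6)*(1)*2*pi*i = (12)*pi*i.
Summing the contributions at u = 21/20 gives (12)*pi*i.

Continued minus principal equals (12)*pi*i.


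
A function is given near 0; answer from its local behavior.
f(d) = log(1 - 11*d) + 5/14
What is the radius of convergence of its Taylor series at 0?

Branch term (1)*log(1 - d/(1/11)): its argument vanishes at d = 1/11, a logarithmic branch point, modulus 1/11.
The radius of convergence is the smallest modulus among the singular points: 1/11.

The radius of convergence is 1/11.


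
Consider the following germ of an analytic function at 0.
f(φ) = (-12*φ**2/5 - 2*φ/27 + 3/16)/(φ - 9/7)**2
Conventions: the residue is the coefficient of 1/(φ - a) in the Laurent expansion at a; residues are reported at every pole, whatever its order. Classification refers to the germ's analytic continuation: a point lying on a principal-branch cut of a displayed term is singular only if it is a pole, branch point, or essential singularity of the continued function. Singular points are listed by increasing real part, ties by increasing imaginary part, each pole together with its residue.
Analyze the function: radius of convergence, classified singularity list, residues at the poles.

Radius of convergence at 0: 9/7.
At 9/7: a pole of order 2; residue -5902/945.

Denominator factor (φ - 9/7)^2: pole of order 2 at 9/7, modulus 9/7.
The radius of convergence is the smallest modulus among the singular points: 9/7.
At the order-2 pole 9/7 set g(φ) = (φ - (9/7))^2*f(φ) = -12*φ**2/5 - 2*φ/27 + 3/16.
Order-2 pole: residue = g'(a); g'(9/7) = -5902/945, so the residue is -5902/945.


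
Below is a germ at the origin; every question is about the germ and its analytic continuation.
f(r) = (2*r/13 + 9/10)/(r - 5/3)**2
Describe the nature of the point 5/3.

The point is a pole of order 2.

The denominator factor r - 5/3 vanishes at 5/3 and appears to the power 2; the numerator there equals 451/390, nonzero, and no other factor vanishes.
Hence a pole whose order is the multiplicity, 2.


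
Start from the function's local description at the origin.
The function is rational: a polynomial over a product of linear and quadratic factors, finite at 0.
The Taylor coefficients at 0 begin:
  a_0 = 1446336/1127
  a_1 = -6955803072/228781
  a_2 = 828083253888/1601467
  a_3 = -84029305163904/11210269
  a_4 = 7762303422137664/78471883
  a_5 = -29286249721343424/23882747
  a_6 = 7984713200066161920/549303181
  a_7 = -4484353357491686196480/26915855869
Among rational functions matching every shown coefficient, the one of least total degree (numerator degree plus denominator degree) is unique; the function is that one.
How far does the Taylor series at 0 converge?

No rational of total degree below 6 reproduces all 8 coefficients; solving the [1/5] Pade equations on them gives f(ξ) = (40*ξ/29 + 31/23)/((ξ - 7/8)**2*(ξ + 1/9)**3), whose expansion matches every shown term.
Denominator factor (ξ - 7/8)^2: pole of order 2 at 7/8, modulus 7/8.
Denominator factor (ξ + 1/9)^3: pole of order 3 at -1/9, modulus 1/9.
The radius of convergence is the smallest modulus among the singular points: 1/9.

The radius of convergence is 1/9.


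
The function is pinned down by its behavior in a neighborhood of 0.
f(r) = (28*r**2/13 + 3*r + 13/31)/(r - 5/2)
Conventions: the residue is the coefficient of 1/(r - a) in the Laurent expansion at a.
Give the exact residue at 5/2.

The residue is 17233/806.

At the order-1 pole 5/2 set g(r) = (r - (5/2))*f(r) = 28*r**2/13 + 3*r + 13/31.
Simple pole: residue = g(a) at a = 5/2, which is 17233/806.


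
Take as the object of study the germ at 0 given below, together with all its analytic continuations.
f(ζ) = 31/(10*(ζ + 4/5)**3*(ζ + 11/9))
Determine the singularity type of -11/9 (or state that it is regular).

The denominator factor ζ + 11/9 vanishes at -11/9 and appears to the power 1; the numerator there equals 31/10, nonzero, and no other factor vanishes.
Hence a pole whose order is the multiplicity, 1.

The point is a pole of order 1.


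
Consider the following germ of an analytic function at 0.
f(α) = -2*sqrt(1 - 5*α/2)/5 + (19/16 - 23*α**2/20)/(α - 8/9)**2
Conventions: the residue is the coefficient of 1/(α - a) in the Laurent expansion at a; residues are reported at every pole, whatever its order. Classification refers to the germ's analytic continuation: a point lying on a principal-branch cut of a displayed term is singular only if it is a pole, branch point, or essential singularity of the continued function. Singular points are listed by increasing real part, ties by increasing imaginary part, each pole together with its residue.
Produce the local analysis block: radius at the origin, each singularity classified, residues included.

Radius of convergence at 0: 2/5.
At 2/5: an algebraic (square-root) branch point.
At 8/9: a pole of order 2; residue -92/45.

Denominator factor (α - 8/9)^2: pole of order 2 at 8/9, modulus 8/9.
Branch term (-2/5)*sqrt(1 - α/(2/5)): its argument vanishes at α = 2/5, a square-root branch point, modulus 2/5.
The radius of convergence is the smallest modulus among the singular points: 2/5.
The branch term is analytic at 8/9 and contributes nothing to the residue; only the rational part matters.
At the order-2 pole 8/9 set g(α) = (α - (8/9))^2*(rational part) = 19/16 - 23*α**2/20.
Order-2 pole: residue = g'(a); g'(8/9) = -92/45, so the residue is -92/45.
List the singular points by increasing real part (a conjugate pair: the negative imaginary part first).


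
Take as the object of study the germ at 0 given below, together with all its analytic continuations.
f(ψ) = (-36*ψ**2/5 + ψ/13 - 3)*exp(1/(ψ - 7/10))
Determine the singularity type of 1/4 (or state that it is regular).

The point is a regular point.

There is no denominator, hence no pole anywhere.
The essential point of exp(1/(ψ - (7/10))) is 7/10, not 1/4.
So the germ continues analytically to 1/4.


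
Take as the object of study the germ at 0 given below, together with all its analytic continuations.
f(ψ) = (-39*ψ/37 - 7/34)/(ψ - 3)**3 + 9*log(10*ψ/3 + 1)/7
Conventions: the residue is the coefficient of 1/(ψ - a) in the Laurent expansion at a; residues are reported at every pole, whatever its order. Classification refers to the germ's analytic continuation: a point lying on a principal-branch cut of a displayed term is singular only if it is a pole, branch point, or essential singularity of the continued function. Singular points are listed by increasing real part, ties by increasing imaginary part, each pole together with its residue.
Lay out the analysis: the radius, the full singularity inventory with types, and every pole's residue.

Radius of convergence at 0: 3/10.
At -3/10: a logarithmic branch point.
At 3: a pole of order 3; residue 0.

Denominator factor (ψ - 3)^3: pole of order 3 at 3, modulus 3.
Branch term (9/7)*log(1 - ψ/(-3/10)): its argument vanishes at ψ = -3/10, a logarithmic branch point, modulus 3/10.
The radius of convergence is the smallest modulus among the singular points: 3/10.
The branch term is analytic at 3 and contributes nothing to the residue; only the rational part matters.
At the order-3 pole 3 set g(ψ) = (ψ - (3))^3*(rational part) = -39*ψ/37 - 7/34.
Order-3 pole: residue = g''(a)/2; g''(3) = 0, so the residue is 0.
List the singular points by increasing real part (a conjugate pair: the negative imaginary part first).


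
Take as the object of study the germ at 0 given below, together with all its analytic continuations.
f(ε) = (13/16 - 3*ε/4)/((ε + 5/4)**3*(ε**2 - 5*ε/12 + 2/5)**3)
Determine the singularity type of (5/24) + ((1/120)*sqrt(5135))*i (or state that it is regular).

The point is a pole of order 3.

The denominator factor ε**2 - 5*ε/12 + 2/5 vanishes at (5/24) + ((1/120)*sqrt(5135))*i and appears to the power 3; the numerator there equals (21/32) - ((1/160)*sqrt(5135))*i, nonzero, and no other factor vanishes.
Hence a pole whose order is the multiplicity, 3.


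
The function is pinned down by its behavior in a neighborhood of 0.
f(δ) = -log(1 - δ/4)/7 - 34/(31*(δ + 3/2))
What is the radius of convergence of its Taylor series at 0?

Denominator factor (δ + 3/2): pole of order 1 at -3/2, modulus 3/2.
Branch term (-1/7)*log(1 - δ/(4)): its argument vanishes at δ = 4, a logarithmic branch point, modulus 4.
The radius of convergence is the smallest modulus among the singular points: 3/2.

The radius of convergence is 3/2.


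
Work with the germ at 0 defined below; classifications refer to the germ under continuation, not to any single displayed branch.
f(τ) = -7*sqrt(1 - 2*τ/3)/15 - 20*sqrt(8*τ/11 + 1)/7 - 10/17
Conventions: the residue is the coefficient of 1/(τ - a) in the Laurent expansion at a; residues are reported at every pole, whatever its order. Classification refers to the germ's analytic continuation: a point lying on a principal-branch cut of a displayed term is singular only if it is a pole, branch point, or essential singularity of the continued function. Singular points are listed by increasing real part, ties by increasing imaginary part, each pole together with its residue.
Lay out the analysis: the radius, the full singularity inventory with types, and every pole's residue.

Branch term (-20/7)*sqrt(1 - τ/(-11/8)): its argument vanishes at τ = -11/8, a square-root branch point, modulus 11/8.
Branch term (-7/15)*sqrt(1 - τ/(3/2)): its argument vanishes at τ = 3/2, a square-root branch point, modulus 3/2.
The radius of convergence is the smallest modulus among the singular points: 11/8.
List the singular points by increasing real part (a conjugate pair: the negative imaginary part first).

Radius of convergence at 0: 11/8.
At -11/8: an algebraic (square-root) branch point.
At 3/2: an algebraic (square-root) branch point.


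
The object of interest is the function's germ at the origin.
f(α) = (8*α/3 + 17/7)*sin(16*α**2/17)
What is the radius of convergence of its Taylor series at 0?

The factor sin(16*α**2/17) is entire and contributes no finite singular point.
The polynomial part has no poles.
No finite singular points: the Taylor series at 0 converges everywhere.

The radius of convergence is infinite.


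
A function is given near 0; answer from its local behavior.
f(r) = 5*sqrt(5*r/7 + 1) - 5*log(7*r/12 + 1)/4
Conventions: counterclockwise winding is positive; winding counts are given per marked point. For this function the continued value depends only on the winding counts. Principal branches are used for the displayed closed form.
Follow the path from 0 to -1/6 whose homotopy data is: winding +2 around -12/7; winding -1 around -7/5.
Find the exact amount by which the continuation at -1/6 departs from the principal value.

The rational part is single-valued and drops out of the difference; each branch term changes only by its own monodromy.
(5)*sqrt(1 - r/(-7/5)): winding -1 is odd, the square root flips sign, contributing -2*(5)*sqrt(1 - (-1/6)/(-7/5)) = -2*(5)*sqrt(37/42) = -(5/21)*sqrt(1554).
(-5/4)*log(1 - r/(-12/7)): each positive loop around -12/7 adds 2*pi*i to the log, so winding +2 contributes (-5/4)*(2)*2*pi*i = -(5)*pi*i.
Summing the contributions at r = -1/6 gives (-(5/21)*sqrt(1554)) - ((5)*pi)*i.

Continued minus principal equals (-(5/21)*sqrt(1554)) - ((5)*pi)*i.


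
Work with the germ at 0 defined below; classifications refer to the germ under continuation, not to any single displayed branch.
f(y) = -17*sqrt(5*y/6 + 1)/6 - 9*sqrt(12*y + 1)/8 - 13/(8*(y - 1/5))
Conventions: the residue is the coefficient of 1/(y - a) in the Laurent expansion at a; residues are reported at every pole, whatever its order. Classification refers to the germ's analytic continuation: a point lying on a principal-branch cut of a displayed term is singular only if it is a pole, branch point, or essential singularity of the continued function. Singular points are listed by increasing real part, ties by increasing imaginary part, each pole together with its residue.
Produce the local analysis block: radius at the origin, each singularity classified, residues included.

Denominator factor (y - 1/5): pole of order 1 at 1/5, modulus 1/5.
Branch term (-9/8)*sqrt(1 - y/(-1/12)): its argument vanishes at y = -1/12, a square-root branch point, modulus 1/12.
Branch term (-17/6)*sqrt(1 - y/(-6/5)): its argument vanishes at y = -6/5, a square-root branch point, modulus 6/5.
The radius of convergence is the smallest modulus among the singular points: 1/12.
The branch terms are analytic at 1/5 and contribute nothing to the residue; only the rational part matters.
At the order-1 pole 1/5 set g(y) = (y - (1/5))*(rational part) = -13/8.
Simple pole: residue = g(a) at a = 1/5, which is -13/8.
List the singular points by increasing real part (a conjugate pair: the negative imaginary part first).

Radius of convergence at 0: 1/12.
At -6/5: an algebraic (square-root) branch point.
At -1/12: an algebraic (square-root) branch point.
At 1/5: a pole of order 1; residue -13/8.


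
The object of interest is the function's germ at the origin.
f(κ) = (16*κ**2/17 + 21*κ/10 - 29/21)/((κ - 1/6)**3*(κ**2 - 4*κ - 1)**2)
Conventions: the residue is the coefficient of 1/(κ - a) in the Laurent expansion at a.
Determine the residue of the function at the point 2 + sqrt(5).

The residue is 35129040336/7209829795 - (393880811706/180245744875)*sqrt(5).


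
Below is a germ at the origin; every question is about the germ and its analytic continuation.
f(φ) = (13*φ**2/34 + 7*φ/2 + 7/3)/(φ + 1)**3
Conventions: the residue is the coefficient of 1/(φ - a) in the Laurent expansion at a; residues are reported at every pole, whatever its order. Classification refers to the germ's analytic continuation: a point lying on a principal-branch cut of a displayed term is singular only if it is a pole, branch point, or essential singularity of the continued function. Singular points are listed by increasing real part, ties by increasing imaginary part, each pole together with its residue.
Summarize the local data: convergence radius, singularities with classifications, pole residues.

Radius of convergence at 0: 1.
At -1: a pole of order 3; residue 13/34.

Denominator factor (φ + 1)^3: pole of order 3 at -1, modulus 1.
The radius of convergence is the smallest modulus among the singular points: 1.
At the order-3 pole -1 set g(φ) = (φ - (-1))^3*f(φ) = 13*φ**2/34 + 7*φ/2 + 7/3.
Order-3 pole: residue = g''(a)/2; g''(-1) = 13/17, so the residue is 13/34.


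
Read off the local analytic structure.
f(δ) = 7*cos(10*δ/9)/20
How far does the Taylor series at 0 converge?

The factor cos(10*δ/9) is entire and contributes no finite singular point.
The polynomial part has no poles.
No finite singular points: the Taylor series at 0 converges everywhere.

The radius of convergence is infinite.


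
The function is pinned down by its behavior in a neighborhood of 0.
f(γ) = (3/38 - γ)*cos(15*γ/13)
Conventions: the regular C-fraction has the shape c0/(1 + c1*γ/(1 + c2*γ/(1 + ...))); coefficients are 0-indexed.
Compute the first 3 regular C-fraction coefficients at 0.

The regular C-fraction coefficients are [3/38, 38/3, -490097/38532].

Taylor coefficients (expand at 0): a_0 = 3/38, a_1 = -1, a_2 = -675/12844.
c0 = a_0 = 3/38. Peel one level at a time: if S = 1 + c*γ/S' with S'(0) = 1, then c is the γ-coefficient of S and S' = c*γ/(S - 1).
S_1 = c0/f = 1 + (38/3)*γ + (490097/3042)*γ^2 + ...; c1 = 38/3.
S_2 = c1*γ/(S_1 - 1) = 1 + (-490097/38532)*γ + ...; c2 = -490097/38532.


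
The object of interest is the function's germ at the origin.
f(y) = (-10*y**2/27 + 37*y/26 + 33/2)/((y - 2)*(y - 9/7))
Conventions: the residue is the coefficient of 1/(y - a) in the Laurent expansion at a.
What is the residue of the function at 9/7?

The residue is -11286/455.

At the order-1 pole 9/7 set g(y) = (y - (9/7))*f(y) = (-10*y**2/27 + 37*y/26 + 33/2)/(y - 2).
Simple pole: residue = g(a) at a = 9/7, which is -11286/455.


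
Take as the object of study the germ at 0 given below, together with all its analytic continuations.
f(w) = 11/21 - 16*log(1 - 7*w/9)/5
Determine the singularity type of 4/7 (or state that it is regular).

The point is a regular point.

There is no denominator, hence no pole anywhere.
Branch term log(1 - w/(9/7)): argument at 4/7 is 5/9, nonzero, so 4/7 is not its branch point (a point on a principal cut is still regular for the continued germ).
So the germ continues analytically to 4/7.


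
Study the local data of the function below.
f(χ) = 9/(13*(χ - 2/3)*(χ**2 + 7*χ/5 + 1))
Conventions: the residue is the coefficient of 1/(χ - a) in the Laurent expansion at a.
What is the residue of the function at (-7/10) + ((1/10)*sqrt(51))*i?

The residue is (-405/2782) + ((1845/47294)*sqrt(51))*i.

The factor χ**2 + 7*χ/5 + 1 splits as (χ - a)(χ - a') with a = (-7/10) + ((1/10)*sqrt(51))*i, a' = (-7/10) - ((1/10)*sqrt(51))*i. At the order-1 pole a set g(χ) = (χ - a)*f(χ) = [9/(13*(χ - 2/3))] / (χ - a').
Simple pole: residue = g(a) at a = (-7/10) + ((1/10)*sqrt(51))*i, which is (-405/2782) + ((1845/47294)*sqrt(51))*i.


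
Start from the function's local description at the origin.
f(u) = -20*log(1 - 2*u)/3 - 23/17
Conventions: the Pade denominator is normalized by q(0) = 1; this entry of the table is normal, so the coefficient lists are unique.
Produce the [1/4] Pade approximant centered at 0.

Taylor coefficients needed (expand at 0): a_0 = -23/17, a_1 = 40/3, a_2 = 40/3, a_3 = 160/9, a_4 = 80/3, a_5 = 128/3.
Write the denominator as Q(u) = 1 + q1*u + q2*u^2 + q3*u^3 + q4*u^4. Requiring Q*f - P = O(u^6) with deg P <= 1 kills the coefficients of u^2..u^5 in Q*f:
  u^2: a_2 + q1*a_1 + q2*a_0 = 0, i.e. 40/3 + (40/3)*q1 + (-23/17)*q2 = 0.
  u^3: a_3 + q1*a_2 + q2*a_1 + q3*a_0 = 0, i.e. 160/9 + (40/3)*q1 + (40/3)*q2 + (-23/17)*q3 = 0.
  u^4: a_4 + q1*a_3 + q2*a_2 + q3*a_1 + q4*a_0 = 0, i.e. 80/3 + (160/9)*q1 + (40/3)*q2 + (40/3)*q3 + (-23/17)*q4 = 0.
  u^5: a_5 + q1*a_4 + q2*a_3 + q3*a_2 + q4*a_1 = 0, i.e. 128/3 + (80/3)*q1 + (160/9)*q2 + (40/3)*q3 + (40/3)*q4 = 0.
Solving this linear system: q1 = -1092358672/1056691445, q2 = -210901864/634014867, q3 = -206600864/634014867, q4 = -690641456/1902044601.
The numerator is Q*f truncated at degree 1: P0 = a_0 = -23/17; P1 = a_1 + q1*a_0 = 793922930968/53891263695.

The Pade approximant has numerator coefficients [-23/17, 793922930968/53891263695]; denominator coefficients [1, -1092358672/1056691445, -210901864/634014867, -206600864/634014867, -690641456/1902044601].
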